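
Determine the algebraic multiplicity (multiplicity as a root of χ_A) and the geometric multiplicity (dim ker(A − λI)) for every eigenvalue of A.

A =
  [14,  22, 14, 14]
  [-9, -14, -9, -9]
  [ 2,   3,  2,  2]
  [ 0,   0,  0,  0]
λ = 0: alg = 2, geom = 2; λ = 1: alg = 2, geom = 1

Step 1 — factor the characteristic polynomial to read off the algebraic multiplicities:
  χ_A(x) = x^2*(x - 1)^2

Step 2 — compute geometric multiplicities via the rank-nullity identity g(λ) = n − rank(A − λI):
  rank(A − (0)·I) = 2, so dim ker(A − (0)·I) = n − 2 = 2
  rank(A − (1)·I) = 3, so dim ker(A − (1)·I) = n − 3 = 1

Summary:
  λ = 0: algebraic multiplicity = 2, geometric multiplicity = 2
  λ = 1: algebraic multiplicity = 2, geometric multiplicity = 1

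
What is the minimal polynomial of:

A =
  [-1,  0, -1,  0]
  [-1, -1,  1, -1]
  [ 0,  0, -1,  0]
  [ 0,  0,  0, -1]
x^3 + 3*x^2 + 3*x + 1

The characteristic polynomial is χ_A(x) = (x + 1)^4, so the eigenvalues are known. The minimal polynomial is
  m_A(x) = Π_λ (x − λ)^{k_λ}
where k_λ is the size of the *largest* Jordan block for λ (equivalently, the smallest k with (A − λI)^k v = 0 for every generalised eigenvector v of λ).

  λ = -1: largest Jordan block has size 3, contributing (x + 1)^3

So m_A(x) = (x + 1)^3 = x^3 + 3*x^2 + 3*x + 1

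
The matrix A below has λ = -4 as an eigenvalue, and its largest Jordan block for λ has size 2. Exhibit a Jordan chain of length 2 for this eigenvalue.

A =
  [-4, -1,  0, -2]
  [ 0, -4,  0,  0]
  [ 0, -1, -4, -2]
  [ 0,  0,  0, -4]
A Jordan chain for λ = -4 of length 2:
v_1 = (-1, 0, -1, 0)ᵀ
v_2 = (0, 1, 0, 0)ᵀ

Let N = A − (-4)·I. We want v_2 with N^2 v_2 = 0 but N^1 v_2 ≠ 0; then v_{j-1} := N · v_j for j = 2, …, 2.

Pick v_2 = (0, 1, 0, 0)ᵀ.
Then v_1 = N · v_2 = (-1, 0, -1, 0)ᵀ.

Sanity check: (A − (-4)·I) v_1 = (0, 0, 0, 0)ᵀ = 0. ✓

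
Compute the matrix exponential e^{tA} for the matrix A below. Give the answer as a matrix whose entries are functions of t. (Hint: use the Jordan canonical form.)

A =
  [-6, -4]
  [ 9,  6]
e^{tA} =
  [1 - 6*t, -4*t]
  [9*t, 6*t + 1]

Strategy: write A = P · J · P⁻¹ where J is a Jordan canonical form, so e^{tA} = P · e^{tJ} · P⁻¹, and e^{tJ} can be computed block-by-block.

A has Jordan form
J =
  [0, 1]
  [0, 0]
(up to reordering of blocks).

Per-block formulas:
  For a 2×2 Jordan block J_2(0): exp(t · J_2(0)) = e^(0t)·(I + t·N), where N is the 2×2 nilpotent shift.

After assembling e^{tJ} and conjugating by P, we get:

e^{tA} =
  [1 - 6*t, -4*t]
  [9*t, 6*t + 1]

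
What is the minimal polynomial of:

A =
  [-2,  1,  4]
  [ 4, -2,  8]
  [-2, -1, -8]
x^2 + 8*x + 16

The characteristic polynomial is χ_A(x) = (x + 4)^3, so the eigenvalues are known. The minimal polynomial is
  m_A(x) = Π_λ (x − λ)^{k_λ}
where k_λ is the size of the *largest* Jordan block for λ (equivalently, the smallest k with (A − λI)^k v = 0 for every generalised eigenvector v of λ).

  λ = -4: largest Jordan block has size 2, contributing (x + 4)^2

So m_A(x) = (x + 4)^2 = x^2 + 8*x + 16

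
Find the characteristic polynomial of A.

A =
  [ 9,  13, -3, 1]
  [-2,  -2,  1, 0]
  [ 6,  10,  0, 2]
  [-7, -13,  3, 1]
x^4 - 8*x^3 + 24*x^2 - 32*x + 16

Expanding det(x·I − A) (e.g. by cofactor expansion or by noting that A is similar to its Jordan form J, which has the same characteristic polynomial as A) gives
  χ_A(x) = x^4 - 8*x^3 + 24*x^2 - 32*x + 16
which factors as (x - 2)^4. The eigenvalues (with algebraic multiplicities) are λ = 2 with multiplicity 4.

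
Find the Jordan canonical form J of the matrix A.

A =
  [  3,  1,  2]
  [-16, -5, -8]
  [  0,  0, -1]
J_2(-1) ⊕ J_1(-1)

The characteristic polynomial is
  det(x·I − A) = x^3 + 3*x^2 + 3*x + 1 = (x + 1)^3

Eigenvalues and multiplicities (the geometric multiplicity of λ is n − rank(A − λI), which equals the number of Jordan blocks for λ):
  λ = -1: algebraic multiplicity = 3, geometric multiplicity = 2

Determining the block sizes for each eigenvalue:
  λ = -1: 2 blocks summing to 3 forces exactly one block of size 2 and the rest size 1 → block sizes [2, 1]

Assembling the blocks gives a Jordan form
J =
  [-1,  1,  0]
  [ 0, -1,  0]
  [ 0,  0, -1]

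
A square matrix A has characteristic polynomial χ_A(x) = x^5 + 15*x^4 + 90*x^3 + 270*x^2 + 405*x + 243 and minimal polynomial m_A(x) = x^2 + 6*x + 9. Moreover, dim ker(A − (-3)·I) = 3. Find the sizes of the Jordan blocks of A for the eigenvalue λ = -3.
Block sizes for λ = -3: [2, 2, 1]

Step 1 — from the characteristic polynomial, algebraic multiplicity of λ = -3 is 5. From dim ker(A − (-3)·I) = 3, there are exactly 3 Jordan blocks for λ = -3.
Step 2 — from the minimal polynomial, the factor (x + 3)^2 tells us the largest block for λ = -3 has size 2.
Step 3 — with total size 5, 3 blocks, and largest block 2, the block sizes (in nonincreasing order) are [2, 2, 1].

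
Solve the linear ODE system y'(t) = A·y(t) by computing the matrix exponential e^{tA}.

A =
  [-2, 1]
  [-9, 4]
e^{tA} =
  [-3*t*exp(t) + exp(t), t*exp(t)]
  [-9*t*exp(t), 3*t*exp(t) + exp(t)]

Strategy: write A = P · J · P⁻¹ where J is a Jordan canonical form, so e^{tA} = P · e^{tJ} · P⁻¹, and e^{tJ} can be computed block-by-block.

A has Jordan form
J =
  [1, 1]
  [0, 1]
(up to reordering of blocks).

Per-block formulas:
  For a 2×2 Jordan block J_2(1): exp(t · J_2(1)) = e^(1t)·(I + t·N), where N is the 2×2 nilpotent shift.

After assembling e^{tJ} and conjugating by P, we get:

e^{tA} =
  [-3*t*exp(t) + exp(t), t*exp(t)]
  [-9*t*exp(t), 3*t*exp(t) + exp(t)]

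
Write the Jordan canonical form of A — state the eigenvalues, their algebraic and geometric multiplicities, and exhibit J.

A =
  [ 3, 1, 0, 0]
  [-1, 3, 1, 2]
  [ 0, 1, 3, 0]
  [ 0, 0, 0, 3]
J_3(3) ⊕ J_1(3)

The characteristic polynomial is
  det(x·I − A) = x^4 - 12*x^3 + 54*x^2 - 108*x + 81 = (x - 3)^4

Eigenvalues and multiplicities (the geometric multiplicity of λ is n − rank(A − λI), which equals the number of Jordan blocks for λ):
  λ = 3: algebraic multiplicity = 4, geometric multiplicity = 2

Determining the block sizes for each eigenvalue:
  λ = 3: with am = 4 and gm = 2, the partition is not yet determined (e.g. several partitions of 4 into 2 parts exist). Let N = A − (3)·I. Computing rank(N^1) = 2, rank(N^2) = 1, rank(N^3) = 0; the number of blocks of size ≥ j is rank(N^{j−1}) − rank(N^j), giving [2, 1, 1]. So we have 1 block(s) of size 3, 1 block(s) of size 1 → block sizes [3, 1]

Assembling the blocks gives a Jordan form
J =
  [3, 1, 0, 0]
  [0, 3, 1, 0]
  [0, 0, 3, 0]
  [0, 0, 0, 3]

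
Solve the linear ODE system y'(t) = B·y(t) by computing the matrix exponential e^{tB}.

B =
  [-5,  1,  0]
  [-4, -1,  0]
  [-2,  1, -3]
e^{tB} =
  [-2*t*exp(-3*t) + exp(-3*t), t*exp(-3*t), 0]
  [-4*t*exp(-3*t), 2*t*exp(-3*t) + exp(-3*t), 0]
  [-2*t*exp(-3*t), t*exp(-3*t), exp(-3*t)]

Strategy: write B = P · J · P⁻¹ where J is a Jordan canonical form, so e^{tB} = P · e^{tJ} · P⁻¹, and e^{tJ} can be computed block-by-block.

B has Jordan form
J =
  [-3,  1,  0]
  [ 0, -3,  0]
  [ 0,  0, -3]
(up to reordering of blocks).

Per-block formulas:
  For a 2×2 Jordan block J_2(-3): exp(t · J_2(-3)) = e^(-3t)·(I + t·N), where N is the 2×2 nilpotent shift.
  For a 1×1 block at λ = -3: exp(t · [-3]) = [e^(-3t)].

After assembling e^{tJ} and conjugating by P, we get:

e^{tB} =
  [-2*t*exp(-3*t) + exp(-3*t), t*exp(-3*t), 0]
  [-4*t*exp(-3*t), 2*t*exp(-3*t) + exp(-3*t), 0]
  [-2*t*exp(-3*t), t*exp(-3*t), exp(-3*t)]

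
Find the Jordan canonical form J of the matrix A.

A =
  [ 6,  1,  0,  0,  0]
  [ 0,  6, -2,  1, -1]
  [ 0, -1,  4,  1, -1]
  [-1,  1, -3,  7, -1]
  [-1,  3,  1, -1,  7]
J_3(6) ⊕ J_2(6)

The characteristic polynomial is
  det(x·I − A) = x^5 - 30*x^4 + 360*x^3 - 2160*x^2 + 6480*x - 7776 = (x - 6)^5

Eigenvalues and multiplicities (the geometric multiplicity of λ is n − rank(A − λI), which equals the number of Jordan blocks for λ):
  λ = 6: algebraic multiplicity = 5, geometric multiplicity = 2

Determining the block sizes for each eigenvalue:
  λ = 6: with am = 5 and gm = 2, the partition is not yet determined (e.g. several partitions of 5 into 2 parts exist). Let N = A − (6)·I. Computing rank(N^1) = 3, rank(N^2) = 1, rank(N^3) = 0; the number of blocks of size ≥ j is rank(N^{j−1}) − rank(N^j), giving [2, 2, 1]. So we have 1 block(s) of size 3, 1 block(s) of size 2 → block sizes [3, 2]

Assembling the blocks gives a Jordan form
J =
  [6, 1, 0, 0, 0]
  [0, 6, 1, 0, 0]
  [0, 0, 6, 0, 0]
  [0, 0, 0, 6, 1]
  [0, 0, 0, 0, 6]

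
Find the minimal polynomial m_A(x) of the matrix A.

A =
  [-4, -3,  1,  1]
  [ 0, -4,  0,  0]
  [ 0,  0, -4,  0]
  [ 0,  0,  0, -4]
x^2 + 8*x + 16

The characteristic polynomial is χ_A(x) = (x + 4)^4, so the eigenvalues are known. The minimal polynomial is
  m_A(x) = Π_λ (x − λ)^{k_λ}
where k_λ is the size of the *largest* Jordan block for λ (equivalently, the smallest k with (A − λI)^k v = 0 for every generalised eigenvector v of λ).

  λ = -4: largest Jordan block has size 2, contributing (x + 4)^2

So m_A(x) = (x + 4)^2 = x^2 + 8*x + 16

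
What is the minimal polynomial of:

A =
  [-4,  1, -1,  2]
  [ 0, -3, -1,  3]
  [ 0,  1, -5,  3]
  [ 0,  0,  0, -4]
x^2 + 8*x + 16

The characteristic polynomial is χ_A(x) = (x + 4)^4, so the eigenvalues are known. The minimal polynomial is
  m_A(x) = Π_λ (x − λ)^{k_λ}
where k_λ is the size of the *largest* Jordan block for λ (equivalently, the smallest k with (A − λI)^k v = 0 for every generalised eigenvector v of λ).

  λ = -4: largest Jordan block has size 2, contributing (x + 4)^2

So m_A(x) = (x + 4)^2 = x^2 + 8*x + 16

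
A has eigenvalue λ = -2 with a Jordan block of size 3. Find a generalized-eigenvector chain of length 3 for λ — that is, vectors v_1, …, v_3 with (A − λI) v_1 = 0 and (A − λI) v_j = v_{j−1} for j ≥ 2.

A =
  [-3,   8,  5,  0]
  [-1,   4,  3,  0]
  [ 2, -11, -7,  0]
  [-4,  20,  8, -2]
A Jordan chain for λ = -2 of length 3:
v_1 = (3, 1, -1, 0)ᵀ
v_2 = (-1, -1, 2, -4)ᵀ
v_3 = (1, 0, 0, 0)ᵀ

Let N = A − (-2)·I. We want v_3 with N^3 v_3 = 0 but N^2 v_3 ≠ 0; then v_{j-1} := N · v_j for j = 3, …, 2.

Pick v_3 = (1, 0, 0, 0)ᵀ.
Then v_2 = N · v_3 = (-1, -1, 2, -4)ᵀ.
Then v_1 = N · v_2 = (3, 1, -1, 0)ᵀ.

Sanity check: (A − (-2)·I) v_1 = (0, 0, 0, 0)ᵀ = 0. ✓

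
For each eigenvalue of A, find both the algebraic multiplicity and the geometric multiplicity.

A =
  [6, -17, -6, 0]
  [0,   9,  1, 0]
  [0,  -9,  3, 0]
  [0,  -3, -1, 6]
λ = 6: alg = 4, geom = 2

Step 1 — factor the characteristic polynomial to read off the algebraic multiplicities:
  χ_A(x) = (x - 6)^4

Step 2 — compute geometric multiplicities via the rank-nullity identity g(λ) = n − rank(A − λI):
  rank(A − (6)·I) = 2, so dim ker(A − (6)·I) = n − 2 = 2

Summary:
  λ = 6: algebraic multiplicity = 4, geometric multiplicity = 2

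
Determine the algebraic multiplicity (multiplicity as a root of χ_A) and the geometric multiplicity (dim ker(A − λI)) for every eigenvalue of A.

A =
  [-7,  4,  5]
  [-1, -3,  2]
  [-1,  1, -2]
λ = -4: alg = 3, geom = 1

Step 1 — factor the characteristic polynomial to read off the algebraic multiplicities:
  χ_A(x) = (x + 4)^3

Step 2 — compute geometric multiplicities via the rank-nullity identity g(λ) = n − rank(A − λI):
  rank(A − (-4)·I) = 2, so dim ker(A − (-4)·I) = n − 2 = 1

Summary:
  λ = -4: algebraic multiplicity = 3, geometric multiplicity = 1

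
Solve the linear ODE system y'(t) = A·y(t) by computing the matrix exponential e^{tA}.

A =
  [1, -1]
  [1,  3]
e^{tA} =
  [-t*exp(2*t) + exp(2*t), -t*exp(2*t)]
  [t*exp(2*t), t*exp(2*t) + exp(2*t)]

Strategy: write A = P · J · P⁻¹ where J is a Jordan canonical form, so e^{tA} = P · e^{tJ} · P⁻¹, and e^{tJ} can be computed block-by-block.

A has Jordan form
J =
  [2, 1]
  [0, 2]
(up to reordering of blocks).

Per-block formulas:
  For a 2×2 Jordan block J_2(2): exp(t · J_2(2)) = e^(2t)·(I + t·N), where N is the 2×2 nilpotent shift.

After assembling e^{tJ} and conjugating by P, we get:

e^{tA} =
  [-t*exp(2*t) + exp(2*t), -t*exp(2*t)]
  [t*exp(2*t), t*exp(2*t) + exp(2*t)]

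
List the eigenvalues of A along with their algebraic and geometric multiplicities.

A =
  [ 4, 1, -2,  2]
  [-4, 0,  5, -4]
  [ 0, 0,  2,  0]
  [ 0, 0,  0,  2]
λ = 2: alg = 4, geom = 2

Step 1 — factor the characteristic polynomial to read off the algebraic multiplicities:
  χ_A(x) = (x - 2)^4

Step 2 — compute geometric multiplicities via the rank-nullity identity g(λ) = n − rank(A − λI):
  rank(A − (2)·I) = 2, so dim ker(A − (2)·I) = n − 2 = 2

Summary:
  λ = 2: algebraic multiplicity = 4, geometric multiplicity = 2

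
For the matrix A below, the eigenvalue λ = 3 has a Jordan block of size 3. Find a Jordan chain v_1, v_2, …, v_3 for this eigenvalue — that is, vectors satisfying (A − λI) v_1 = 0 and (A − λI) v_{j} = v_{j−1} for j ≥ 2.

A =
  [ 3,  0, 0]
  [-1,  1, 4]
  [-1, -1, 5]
A Jordan chain for λ = 3 of length 3:
v_1 = (0, -2, -1)ᵀ
v_2 = (0, -1, -1)ᵀ
v_3 = (1, 0, 0)ᵀ

Let N = A − (3)·I. We want v_3 with N^3 v_3 = 0 but N^2 v_3 ≠ 0; then v_{j-1} := N · v_j for j = 3, …, 2.

Pick v_3 = (1, 0, 0)ᵀ.
Then v_2 = N · v_3 = (0, -1, -1)ᵀ.
Then v_1 = N · v_2 = (0, -2, -1)ᵀ.

Sanity check: (A − (3)·I) v_1 = (0, 0, 0)ᵀ = 0. ✓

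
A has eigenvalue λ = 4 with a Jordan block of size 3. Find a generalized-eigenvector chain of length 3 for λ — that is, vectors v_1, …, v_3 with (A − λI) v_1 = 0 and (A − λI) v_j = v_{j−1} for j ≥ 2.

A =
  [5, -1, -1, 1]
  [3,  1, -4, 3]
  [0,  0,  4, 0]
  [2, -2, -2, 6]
A Jordan chain for λ = 4 of length 3:
v_1 = (1, 3, 0, 2)ᵀ
v_2 = (-1, -4, 0, -2)ᵀ
v_3 = (0, 0, 1, 0)ᵀ

Let N = A − (4)·I. We want v_3 with N^3 v_3 = 0 but N^2 v_3 ≠ 0; then v_{j-1} := N · v_j for j = 3, …, 2.

Pick v_3 = (0, 0, 1, 0)ᵀ.
Then v_2 = N · v_3 = (-1, -4, 0, -2)ᵀ.
Then v_1 = N · v_2 = (1, 3, 0, 2)ᵀ.

Sanity check: (A − (4)·I) v_1 = (0, 0, 0, 0)ᵀ = 0. ✓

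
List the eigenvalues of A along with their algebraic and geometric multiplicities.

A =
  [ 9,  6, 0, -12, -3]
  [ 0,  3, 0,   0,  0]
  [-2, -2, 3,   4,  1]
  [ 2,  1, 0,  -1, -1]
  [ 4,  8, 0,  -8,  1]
λ = 3: alg = 5, geom = 3

Step 1 — factor the characteristic polynomial to read off the algebraic multiplicities:
  χ_A(x) = (x - 3)^5

Step 2 — compute geometric multiplicities via the rank-nullity identity g(λ) = n − rank(A − λI):
  rank(A − (3)·I) = 2, so dim ker(A − (3)·I) = n − 2 = 3

Summary:
  λ = 3: algebraic multiplicity = 5, geometric multiplicity = 3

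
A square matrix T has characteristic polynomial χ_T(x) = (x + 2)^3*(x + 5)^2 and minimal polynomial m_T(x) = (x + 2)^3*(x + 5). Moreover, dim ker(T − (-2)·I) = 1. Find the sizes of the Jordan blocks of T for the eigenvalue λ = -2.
Block sizes for λ = -2: [3]

Step 1 — from the characteristic polynomial, algebraic multiplicity of λ = -2 is 3. From dim ker(T − (-2)·I) = 1, there are exactly 1 Jordan blocks for λ = -2.
Step 2 — from the minimal polynomial, the factor (x + 2)^3 tells us the largest block for λ = -2 has size 3.
Step 3 — with total size 3, 1 blocks, and largest block 3, the block sizes (in nonincreasing order) are [3].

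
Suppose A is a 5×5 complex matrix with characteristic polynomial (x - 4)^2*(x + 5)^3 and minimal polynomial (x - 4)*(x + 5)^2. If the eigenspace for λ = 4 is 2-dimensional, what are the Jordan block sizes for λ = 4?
Block sizes for λ = 4: [1, 1]

Step 1 — from the characteristic polynomial, algebraic multiplicity of λ = 4 is 2. From dim ker(A − (4)·I) = 2, there are exactly 2 Jordan blocks for λ = 4.
Step 2 — from the minimal polynomial, the factor (x − 4) tells us the largest block for λ = 4 has size 1.
Step 3 — with total size 2, 2 blocks, and largest block 1, the block sizes (in nonincreasing order) are [1, 1].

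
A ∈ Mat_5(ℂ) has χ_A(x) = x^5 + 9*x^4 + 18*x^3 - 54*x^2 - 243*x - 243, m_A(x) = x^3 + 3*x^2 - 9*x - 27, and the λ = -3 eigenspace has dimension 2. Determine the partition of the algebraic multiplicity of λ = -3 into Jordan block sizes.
Block sizes for λ = -3: [2, 2]

Step 1 — from the characteristic polynomial, algebraic multiplicity of λ = -3 is 4. From dim ker(A − (-3)·I) = 2, there are exactly 2 Jordan blocks for λ = -3.
Step 2 — from the minimal polynomial, the factor (x + 3)^2 tells us the largest block for λ = -3 has size 2.
Step 3 — with total size 4, 2 blocks, and largest block 2, the block sizes (in nonincreasing order) are [2, 2].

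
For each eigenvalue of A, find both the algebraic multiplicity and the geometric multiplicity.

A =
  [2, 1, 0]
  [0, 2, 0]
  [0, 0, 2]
λ = 2: alg = 3, geom = 2

Step 1 — factor the characteristic polynomial to read off the algebraic multiplicities:
  χ_A(x) = (x - 2)^3

Step 2 — compute geometric multiplicities via the rank-nullity identity g(λ) = n − rank(A − λI):
  rank(A − (2)·I) = 1, so dim ker(A − (2)·I) = n − 1 = 2

Summary:
  λ = 2: algebraic multiplicity = 3, geometric multiplicity = 2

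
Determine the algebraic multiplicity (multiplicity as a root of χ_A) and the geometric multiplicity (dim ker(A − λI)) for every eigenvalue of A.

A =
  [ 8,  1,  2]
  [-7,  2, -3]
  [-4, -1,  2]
λ = 4: alg = 3, geom = 1

Step 1 — factor the characteristic polynomial to read off the algebraic multiplicities:
  χ_A(x) = (x - 4)^3

Step 2 — compute geometric multiplicities via the rank-nullity identity g(λ) = n − rank(A − λI):
  rank(A − (4)·I) = 2, so dim ker(A − (4)·I) = n − 2 = 1

Summary:
  λ = 4: algebraic multiplicity = 3, geometric multiplicity = 1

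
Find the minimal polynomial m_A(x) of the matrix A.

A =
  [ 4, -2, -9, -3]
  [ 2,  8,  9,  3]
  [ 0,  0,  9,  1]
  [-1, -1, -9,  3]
x^3 - 18*x^2 + 108*x - 216

The characteristic polynomial is χ_A(x) = (x - 6)^4, so the eigenvalues are known. The minimal polynomial is
  m_A(x) = Π_λ (x − λ)^{k_λ}
where k_λ is the size of the *largest* Jordan block for λ (equivalently, the smallest k with (A − λI)^k v = 0 for every generalised eigenvector v of λ).

  λ = 6: largest Jordan block has size 3, contributing (x − 6)^3

So m_A(x) = (x - 6)^3 = x^3 - 18*x^2 + 108*x - 216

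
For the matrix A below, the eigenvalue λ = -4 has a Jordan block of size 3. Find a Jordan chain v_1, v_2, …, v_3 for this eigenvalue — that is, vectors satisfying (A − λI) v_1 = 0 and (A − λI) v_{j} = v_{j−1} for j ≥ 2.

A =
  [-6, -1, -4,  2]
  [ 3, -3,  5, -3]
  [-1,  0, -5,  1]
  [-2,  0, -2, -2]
A Jordan chain for λ = -4 of length 3:
v_1 = (1, -2, 1, 2)ᵀ
v_2 = (-2, 3, -1, -2)ᵀ
v_3 = (1, 0, 0, 0)ᵀ

Let N = A − (-4)·I. We want v_3 with N^3 v_3 = 0 but N^2 v_3 ≠ 0; then v_{j-1} := N · v_j for j = 3, …, 2.

Pick v_3 = (1, 0, 0, 0)ᵀ.
Then v_2 = N · v_3 = (-2, 3, -1, -2)ᵀ.
Then v_1 = N · v_2 = (1, -2, 1, 2)ᵀ.

Sanity check: (A − (-4)·I) v_1 = (0, 0, 0, 0)ᵀ = 0. ✓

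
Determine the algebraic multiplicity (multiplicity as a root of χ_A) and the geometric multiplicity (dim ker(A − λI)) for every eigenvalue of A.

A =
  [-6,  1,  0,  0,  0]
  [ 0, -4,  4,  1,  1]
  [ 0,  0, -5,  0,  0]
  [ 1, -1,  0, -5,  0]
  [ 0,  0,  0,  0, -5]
λ = -5: alg = 5, geom = 3

Step 1 — factor the characteristic polynomial to read off the algebraic multiplicities:
  χ_A(x) = (x + 5)^5

Step 2 — compute geometric multiplicities via the rank-nullity identity g(λ) = n − rank(A − λI):
  rank(A − (-5)·I) = 2, so dim ker(A − (-5)·I) = n − 2 = 3

Summary:
  λ = -5: algebraic multiplicity = 5, geometric multiplicity = 3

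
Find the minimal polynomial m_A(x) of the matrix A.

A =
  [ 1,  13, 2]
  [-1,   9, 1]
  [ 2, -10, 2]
x^3 - 12*x^2 + 48*x - 64

The characteristic polynomial is χ_A(x) = (x - 4)^3, so the eigenvalues are known. The minimal polynomial is
  m_A(x) = Π_λ (x − λ)^{k_λ}
where k_λ is the size of the *largest* Jordan block for λ (equivalently, the smallest k with (A − λI)^k v = 0 for every generalised eigenvector v of λ).

  λ = 4: largest Jordan block has size 3, contributing (x − 4)^3

So m_A(x) = (x - 4)^3 = x^3 - 12*x^2 + 48*x - 64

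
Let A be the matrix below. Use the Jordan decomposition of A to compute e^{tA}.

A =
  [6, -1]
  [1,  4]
e^{tA} =
  [t*exp(5*t) + exp(5*t), -t*exp(5*t)]
  [t*exp(5*t), -t*exp(5*t) + exp(5*t)]

Strategy: write A = P · J · P⁻¹ where J is a Jordan canonical form, so e^{tA} = P · e^{tJ} · P⁻¹, and e^{tJ} can be computed block-by-block.

A has Jordan form
J =
  [5, 1]
  [0, 5]
(up to reordering of blocks).

Per-block formulas:
  For a 2×2 Jordan block J_2(5): exp(t · J_2(5)) = e^(5t)·(I + t·N), where N is the 2×2 nilpotent shift.

After assembling e^{tJ} and conjugating by P, we get:

e^{tA} =
  [t*exp(5*t) + exp(5*t), -t*exp(5*t)]
  [t*exp(5*t), -t*exp(5*t) + exp(5*t)]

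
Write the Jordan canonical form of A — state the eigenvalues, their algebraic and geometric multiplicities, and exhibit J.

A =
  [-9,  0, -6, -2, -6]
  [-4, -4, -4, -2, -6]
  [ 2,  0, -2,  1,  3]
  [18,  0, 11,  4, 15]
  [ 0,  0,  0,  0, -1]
J_1(-5) ⊕ J_1(-4) ⊕ J_2(-1) ⊕ J_1(-1)

The characteristic polynomial is
  det(x·I − A) = x^5 + 12*x^4 + 50*x^3 + 88*x^2 + 69*x + 20 = (x + 1)^3*(x + 4)*(x + 5)

Eigenvalues and multiplicities (the geometric multiplicity of λ is n − rank(A − λI), which equals the number of Jordan blocks for λ):
  λ = -5: algebraic multiplicity = 1, geometric multiplicity = 1
  λ = -4: algebraic multiplicity = 1, geometric multiplicity = 1
  λ = -1: algebraic multiplicity = 3, geometric multiplicity = 2

Determining the block sizes for each eigenvalue:
  λ = -5: one block (gm = 1), so the single block has size am = 1 → block sizes [1]
  λ = -4: one block (gm = 1), so the single block has size am = 1 → block sizes [1]
  λ = -1: 2 blocks summing to 3 forces exactly one block of size 2 and the rest size 1 → block sizes [2, 1]

Assembling the blocks gives a Jordan form
J =
  [-5,  0,  0,  0,  0]
  [ 0, -4,  0,  0,  0]
  [ 0,  0, -1,  1,  0]
  [ 0,  0,  0, -1,  0]
  [ 0,  0,  0,  0, -1]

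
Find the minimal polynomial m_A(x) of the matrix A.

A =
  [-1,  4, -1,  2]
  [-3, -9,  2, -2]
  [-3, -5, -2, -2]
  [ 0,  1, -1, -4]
x^3 + 12*x^2 + 48*x + 64

The characteristic polynomial is χ_A(x) = (x + 4)^4, so the eigenvalues are known. The minimal polynomial is
  m_A(x) = Π_λ (x − λ)^{k_λ}
where k_λ is the size of the *largest* Jordan block for λ (equivalently, the smallest k with (A − λI)^k v = 0 for every generalised eigenvector v of λ).

  λ = -4: largest Jordan block has size 3, contributing (x + 4)^3

So m_A(x) = (x + 4)^3 = x^3 + 12*x^2 + 48*x + 64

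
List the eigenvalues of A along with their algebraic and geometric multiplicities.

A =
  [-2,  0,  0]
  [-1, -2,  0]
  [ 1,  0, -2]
λ = -2: alg = 3, geom = 2

Step 1 — factor the characteristic polynomial to read off the algebraic multiplicities:
  χ_A(x) = (x + 2)^3

Step 2 — compute geometric multiplicities via the rank-nullity identity g(λ) = n − rank(A − λI):
  rank(A − (-2)·I) = 1, so dim ker(A − (-2)·I) = n − 1 = 2

Summary:
  λ = -2: algebraic multiplicity = 3, geometric multiplicity = 2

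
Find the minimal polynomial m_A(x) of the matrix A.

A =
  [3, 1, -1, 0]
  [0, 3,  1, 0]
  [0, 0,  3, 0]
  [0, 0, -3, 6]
x^4 - 15*x^3 + 81*x^2 - 189*x + 162

The characteristic polynomial is χ_A(x) = (x - 6)*(x - 3)^3, so the eigenvalues are known. The minimal polynomial is
  m_A(x) = Π_λ (x − λ)^{k_λ}
where k_λ is the size of the *largest* Jordan block for λ (equivalently, the smallest k with (A − λI)^k v = 0 for every generalised eigenvector v of λ).

  λ = 3: largest Jordan block has size 3, contributing (x − 3)^3
  λ = 6: largest Jordan block has size 1, contributing (x − 6)

So m_A(x) = (x - 6)*(x - 3)^3 = x^4 - 15*x^3 + 81*x^2 - 189*x + 162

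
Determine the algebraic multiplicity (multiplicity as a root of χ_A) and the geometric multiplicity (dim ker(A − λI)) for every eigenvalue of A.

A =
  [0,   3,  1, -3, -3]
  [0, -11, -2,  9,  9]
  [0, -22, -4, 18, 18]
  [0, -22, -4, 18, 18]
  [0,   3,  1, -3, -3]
λ = 0: alg = 5, geom = 3

Step 1 — factor the characteristic polynomial to read off the algebraic multiplicities:
  χ_A(x) = x^5

Step 2 — compute geometric multiplicities via the rank-nullity identity g(λ) = n − rank(A − λI):
  rank(A − (0)·I) = 2, so dim ker(A − (0)·I) = n − 2 = 3

Summary:
  λ = 0: algebraic multiplicity = 5, geometric multiplicity = 3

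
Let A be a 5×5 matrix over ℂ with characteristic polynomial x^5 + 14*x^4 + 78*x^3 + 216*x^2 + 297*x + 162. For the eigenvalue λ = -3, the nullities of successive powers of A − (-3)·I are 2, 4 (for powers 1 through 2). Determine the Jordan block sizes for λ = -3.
Block sizes for λ = -3: [2, 2]

From the dimensions of kernels of powers, the number of Jordan blocks of size at least j is d_j − d_{j−1} where d_j = dim ker(N^j) (with d_0 = 0). Computing the differences gives [2, 2].
The number of blocks of size exactly k is (#blocks of size ≥ k) − (#blocks of size ≥ k + 1), so the partition is: 2 block(s) of size 2.
In nonincreasing order the block sizes are [2, 2].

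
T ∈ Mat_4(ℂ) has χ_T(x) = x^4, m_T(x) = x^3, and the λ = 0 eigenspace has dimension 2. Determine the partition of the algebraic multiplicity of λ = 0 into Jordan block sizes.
Block sizes for λ = 0: [3, 1]

Step 1 — from the characteristic polynomial, algebraic multiplicity of λ = 0 is 4. From dim ker(T − (0)·I) = 2, there are exactly 2 Jordan blocks for λ = 0.
Step 2 — from the minimal polynomial, the factor (x − 0)^3 tells us the largest block for λ = 0 has size 3.
Step 3 — with total size 4, 2 blocks, and largest block 3, the block sizes (in nonincreasing order) are [3, 1].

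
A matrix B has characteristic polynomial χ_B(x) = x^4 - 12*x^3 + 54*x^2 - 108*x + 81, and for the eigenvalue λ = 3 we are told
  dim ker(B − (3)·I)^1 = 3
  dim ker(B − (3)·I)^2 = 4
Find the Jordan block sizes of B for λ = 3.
Block sizes for λ = 3: [2, 1, 1]

From the dimensions of kernels of powers, the number of Jordan blocks of size at least j is d_j − d_{j−1} where d_j = dim ker(N^j) (with d_0 = 0). Computing the differences gives [3, 1].
The number of blocks of size exactly k is (#blocks of size ≥ k) − (#blocks of size ≥ k + 1), so the partition is: 2 block(s) of size 1, 1 block(s) of size 2.
In nonincreasing order the block sizes are [2, 1, 1].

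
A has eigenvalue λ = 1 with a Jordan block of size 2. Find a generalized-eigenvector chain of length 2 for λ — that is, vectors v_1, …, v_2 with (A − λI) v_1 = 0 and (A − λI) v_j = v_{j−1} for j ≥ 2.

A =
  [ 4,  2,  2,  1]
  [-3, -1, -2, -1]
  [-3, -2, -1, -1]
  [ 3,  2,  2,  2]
A Jordan chain for λ = 1 of length 2:
v_1 = (3, -3, -3, 3)ᵀ
v_2 = (1, 0, 0, 0)ᵀ

Let N = A − (1)·I. We want v_2 with N^2 v_2 = 0 but N^1 v_2 ≠ 0; then v_{j-1} := N · v_j for j = 2, …, 2.

Pick v_2 = (1, 0, 0, 0)ᵀ.
Then v_1 = N · v_2 = (3, -3, -3, 3)ᵀ.

Sanity check: (A − (1)·I) v_1 = (0, 0, 0, 0)ᵀ = 0. ✓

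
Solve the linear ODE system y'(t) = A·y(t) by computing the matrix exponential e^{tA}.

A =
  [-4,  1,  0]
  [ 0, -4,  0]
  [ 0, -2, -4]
e^{tA} =
  [exp(-4*t), t*exp(-4*t), 0]
  [0, exp(-4*t), 0]
  [0, -2*t*exp(-4*t), exp(-4*t)]

Strategy: write A = P · J · P⁻¹ where J is a Jordan canonical form, so e^{tA} = P · e^{tJ} · P⁻¹, and e^{tJ} can be computed block-by-block.

A has Jordan form
J =
  [-4,  1,  0]
  [ 0, -4,  0]
  [ 0,  0, -4]
(up to reordering of blocks).

Per-block formulas:
  For a 1×1 block at λ = -4: exp(t · [-4]) = [e^(-4t)].
  For a 2×2 Jordan block J_2(-4): exp(t · J_2(-4)) = e^(-4t)·(I + t·N), where N is the 2×2 nilpotent shift.

After assembling e^{tJ} and conjugating by P, we get:

e^{tA} =
  [exp(-4*t), t*exp(-4*t), 0]
  [0, exp(-4*t), 0]
  [0, -2*t*exp(-4*t), exp(-4*t)]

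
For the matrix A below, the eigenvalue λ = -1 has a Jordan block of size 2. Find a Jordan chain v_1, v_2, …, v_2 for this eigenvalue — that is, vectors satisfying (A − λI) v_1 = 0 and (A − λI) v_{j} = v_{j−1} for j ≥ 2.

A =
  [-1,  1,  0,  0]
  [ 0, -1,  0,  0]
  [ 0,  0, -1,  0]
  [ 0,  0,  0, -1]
A Jordan chain for λ = -1 of length 2:
v_1 = (1, 0, 0, 0)ᵀ
v_2 = (0, 1, 0, 0)ᵀ

Let N = A − (-1)·I. We want v_2 with N^2 v_2 = 0 but N^1 v_2 ≠ 0; then v_{j-1} := N · v_j for j = 2, …, 2.

Pick v_2 = (0, 1, 0, 0)ᵀ.
Then v_1 = N · v_2 = (1, 0, 0, 0)ᵀ.

Sanity check: (A − (-1)·I) v_1 = (0, 0, 0, 0)ᵀ = 0. ✓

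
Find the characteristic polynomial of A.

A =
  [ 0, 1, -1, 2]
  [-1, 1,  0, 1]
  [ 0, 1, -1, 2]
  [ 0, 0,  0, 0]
x^4

Expanding det(x·I − A) (e.g. by cofactor expansion or by noting that A is similar to its Jordan form J, which has the same characteristic polynomial as A) gives
  χ_A(x) = x^4
which factors as x^4. The eigenvalues (with algebraic multiplicities) are λ = 0 with multiplicity 4.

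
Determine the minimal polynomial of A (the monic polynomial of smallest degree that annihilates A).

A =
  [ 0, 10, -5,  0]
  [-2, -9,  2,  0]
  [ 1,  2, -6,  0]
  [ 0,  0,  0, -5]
x^2 + 10*x + 25

The characteristic polynomial is χ_A(x) = (x + 5)^4, so the eigenvalues are known. The minimal polynomial is
  m_A(x) = Π_λ (x − λ)^{k_λ}
where k_λ is the size of the *largest* Jordan block for λ (equivalently, the smallest k with (A − λI)^k v = 0 for every generalised eigenvector v of λ).

  λ = -5: largest Jordan block has size 2, contributing (x + 5)^2

So m_A(x) = (x + 5)^2 = x^2 + 10*x + 25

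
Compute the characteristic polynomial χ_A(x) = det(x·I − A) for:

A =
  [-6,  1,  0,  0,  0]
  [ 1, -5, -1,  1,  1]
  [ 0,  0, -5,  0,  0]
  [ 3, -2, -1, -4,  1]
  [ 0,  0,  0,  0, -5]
x^5 + 25*x^4 + 250*x^3 + 1250*x^2 + 3125*x + 3125

Expanding det(x·I − A) (e.g. by cofactor expansion or by noting that A is similar to its Jordan form J, which has the same characteristic polynomial as A) gives
  χ_A(x) = x^5 + 25*x^4 + 250*x^3 + 1250*x^2 + 3125*x + 3125
which factors as (x + 5)^5. The eigenvalues (with algebraic multiplicities) are λ = -5 with multiplicity 5.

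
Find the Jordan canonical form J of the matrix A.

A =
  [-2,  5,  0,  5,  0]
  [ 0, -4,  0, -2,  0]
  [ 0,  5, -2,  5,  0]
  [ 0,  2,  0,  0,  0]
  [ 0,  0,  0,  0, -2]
J_2(-2) ⊕ J_1(-2) ⊕ J_1(-2) ⊕ J_1(-2)

The characteristic polynomial is
  det(x·I − A) = x^5 + 10*x^4 + 40*x^3 + 80*x^2 + 80*x + 32 = (x + 2)^5

Eigenvalues and multiplicities (the geometric multiplicity of λ is n − rank(A − λI), which equals the number of Jordan blocks for λ):
  λ = -2: algebraic multiplicity = 5, geometric multiplicity = 4

Determining the block sizes for each eigenvalue:
  λ = -2: 4 blocks summing to 5 forces exactly one block of size 2 and the rest size 1 → block sizes [2, 1, 1, 1]

Assembling the blocks gives a Jordan form
J =
  [-2,  1,  0,  0,  0]
  [ 0, -2,  0,  0,  0]
  [ 0,  0, -2,  0,  0]
  [ 0,  0,  0, -2,  0]
  [ 0,  0,  0,  0, -2]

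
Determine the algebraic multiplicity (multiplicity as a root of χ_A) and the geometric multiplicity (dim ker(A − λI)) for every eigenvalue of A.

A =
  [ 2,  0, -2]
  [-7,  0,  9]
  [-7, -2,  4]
λ = 2: alg = 3, geom = 1

Step 1 — factor the characteristic polynomial to read off the algebraic multiplicities:
  χ_A(x) = (x - 2)^3

Step 2 — compute geometric multiplicities via the rank-nullity identity g(λ) = n − rank(A − λI):
  rank(A − (2)·I) = 2, so dim ker(A − (2)·I) = n − 2 = 1

Summary:
  λ = 2: algebraic multiplicity = 3, geometric multiplicity = 1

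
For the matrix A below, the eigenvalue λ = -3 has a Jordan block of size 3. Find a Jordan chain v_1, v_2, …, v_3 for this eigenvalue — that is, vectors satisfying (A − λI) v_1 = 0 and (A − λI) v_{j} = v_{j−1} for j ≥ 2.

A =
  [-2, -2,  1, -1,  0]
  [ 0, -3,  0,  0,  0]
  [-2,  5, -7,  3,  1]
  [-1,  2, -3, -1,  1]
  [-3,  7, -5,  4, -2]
A Jordan chain for λ = -3 of length 3:
v_1 = (1, 0, -3, -2, -4)ᵀ
v_2 = (-2, 0, 5, 2, 7)ᵀ
v_3 = (0, 1, 0, 0, 0)ᵀ

Let N = A − (-3)·I. We want v_3 with N^3 v_3 = 0 but N^2 v_3 ≠ 0; then v_{j-1} := N · v_j for j = 3, …, 2.

Pick v_3 = (0, 1, 0, 0, 0)ᵀ.
Then v_2 = N · v_3 = (-2, 0, 5, 2, 7)ᵀ.
Then v_1 = N · v_2 = (1, 0, -3, -2, -4)ᵀ.

Sanity check: (A − (-3)·I) v_1 = (0, 0, 0, 0, 0)ᵀ = 0. ✓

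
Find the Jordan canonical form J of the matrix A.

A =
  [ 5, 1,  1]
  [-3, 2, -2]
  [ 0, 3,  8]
J_3(5)

The characteristic polynomial is
  det(x·I − A) = x^3 - 15*x^2 + 75*x - 125 = (x - 5)^3

Eigenvalues and multiplicities (the geometric multiplicity of λ is n − rank(A − λI), which equals the number of Jordan blocks for λ):
  λ = 5: algebraic multiplicity = 3, geometric multiplicity = 1

Determining the block sizes for each eigenvalue:
  λ = 5: one block (gm = 1), so the single block has size am = 3 → block sizes [3]

Assembling the blocks gives a Jordan form
J =
  [5, 1, 0]
  [0, 5, 1]
  [0, 0, 5]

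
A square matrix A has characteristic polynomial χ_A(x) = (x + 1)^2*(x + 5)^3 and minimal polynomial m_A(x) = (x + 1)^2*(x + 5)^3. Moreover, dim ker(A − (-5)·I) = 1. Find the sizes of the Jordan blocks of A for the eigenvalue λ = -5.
Block sizes for λ = -5: [3]

Step 1 — from the characteristic polynomial, algebraic multiplicity of λ = -5 is 3. From dim ker(A − (-5)·I) = 1, there are exactly 1 Jordan blocks for λ = -5.
Step 2 — from the minimal polynomial, the factor (x + 5)^3 tells us the largest block for λ = -5 has size 3.
Step 3 — with total size 3, 1 blocks, and largest block 3, the block sizes (in nonincreasing order) are [3].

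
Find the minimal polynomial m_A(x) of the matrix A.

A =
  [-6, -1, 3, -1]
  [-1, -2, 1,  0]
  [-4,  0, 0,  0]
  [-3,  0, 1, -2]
x^4 + 10*x^3 + 36*x^2 + 56*x + 32

The characteristic polynomial is χ_A(x) = (x + 2)^3*(x + 4), so the eigenvalues are known. The minimal polynomial is
  m_A(x) = Π_λ (x − λ)^{k_λ}
where k_λ is the size of the *largest* Jordan block for λ (equivalently, the smallest k with (A − λI)^k v = 0 for every generalised eigenvector v of λ).

  λ = -4: largest Jordan block has size 1, contributing (x + 4)
  λ = -2: largest Jordan block has size 3, contributing (x + 2)^3

So m_A(x) = (x + 2)^3*(x + 4) = x^4 + 10*x^3 + 36*x^2 + 56*x + 32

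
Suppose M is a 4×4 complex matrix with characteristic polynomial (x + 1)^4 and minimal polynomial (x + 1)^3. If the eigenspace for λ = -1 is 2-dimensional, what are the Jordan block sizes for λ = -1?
Block sizes for λ = -1: [3, 1]

Step 1 — from the characteristic polynomial, algebraic multiplicity of λ = -1 is 4. From dim ker(M − (-1)·I) = 2, there are exactly 2 Jordan blocks for λ = -1.
Step 2 — from the minimal polynomial, the factor (x + 1)^3 tells us the largest block for λ = -1 has size 3.
Step 3 — with total size 4, 2 blocks, and largest block 3, the block sizes (in nonincreasing order) are [3, 1].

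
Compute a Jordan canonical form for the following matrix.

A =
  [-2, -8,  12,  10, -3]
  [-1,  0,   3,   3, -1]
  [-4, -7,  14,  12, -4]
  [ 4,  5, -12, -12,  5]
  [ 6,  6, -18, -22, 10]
J_3(2) ⊕ J_2(2)

The characteristic polynomial is
  det(x·I − A) = x^5 - 10*x^4 + 40*x^3 - 80*x^2 + 80*x - 32 = (x - 2)^5

Eigenvalues and multiplicities (the geometric multiplicity of λ is n − rank(A − λI), which equals the number of Jordan blocks for λ):
  λ = 2: algebraic multiplicity = 5, geometric multiplicity = 2

Determining the block sizes for each eigenvalue:
  λ = 2: with am = 5 and gm = 2, the partition is not yet determined (e.g. several partitions of 5 into 2 parts exist). Let N = A − (2)·I. Computing rank(N^1) = 3, rank(N^2) = 1, rank(N^3) = 0; the number of blocks of size ≥ j is rank(N^{j−1}) − rank(N^j), giving [2, 2, 1]. So we have 1 block(s) of size 3, 1 block(s) of size 2 → block sizes [3, 2]

Assembling the blocks gives a Jordan form
J =
  [2, 1, 0, 0, 0]
  [0, 2, 1, 0, 0]
  [0, 0, 2, 0, 0]
  [0, 0, 0, 2, 1]
  [0, 0, 0, 0, 2]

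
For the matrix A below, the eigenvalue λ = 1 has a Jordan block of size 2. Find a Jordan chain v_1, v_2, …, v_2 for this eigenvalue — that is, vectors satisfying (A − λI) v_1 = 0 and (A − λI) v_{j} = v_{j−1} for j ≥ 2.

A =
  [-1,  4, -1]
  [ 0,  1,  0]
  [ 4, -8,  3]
A Jordan chain for λ = 1 of length 2:
v_1 = (-2, 0, 4)ᵀ
v_2 = (1, 0, 0)ᵀ

Let N = A − (1)·I. We want v_2 with N^2 v_2 = 0 but N^1 v_2 ≠ 0; then v_{j-1} := N · v_j for j = 2, …, 2.

Pick v_2 = (1, 0, 0)ᵀ.
Then v_1 = N · v_2 = (-2, 0, 4)ᵀ.

Sanity check: (A − (1)·I) v_1 = (0, 0, 0)ᵀ = 0. ✓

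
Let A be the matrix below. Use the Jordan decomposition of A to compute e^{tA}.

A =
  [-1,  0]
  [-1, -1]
e^{tA} =
  [exp(-t), 0]
  [-t*exp(-t), exp(-t)]

Strategy: write A = P · J · P⁻¹ where J is a Jordan canonical form, so e^{tA} = P · e^{tJ} · P⁻¹, and e^{tJ} can be computed block-by-block.

A has Jordan form
J =
  [-1,  1]
  [ 0, -1]
(up to reordering of blocks).

Per-block formulas:
  For a 2×2 Jordan block J_2(-1): exp(t · J_2(-1)) = e^(-1t)·(I + t·N), where N is the 2×2 nilpotent shift.

After assembling e^{tJ} and conjugating by P, we get:

e^{tA} =
  [exp(-t), 0]
  [-t*exp(-t), exp(-t)]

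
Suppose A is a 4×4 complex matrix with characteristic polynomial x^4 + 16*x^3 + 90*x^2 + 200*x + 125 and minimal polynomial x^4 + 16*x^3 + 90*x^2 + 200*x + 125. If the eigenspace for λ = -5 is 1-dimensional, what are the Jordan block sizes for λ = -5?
Block sizes for λ = -5: [3]

Step 1 — from the characteristic polynomial, algebraic multiplicity of λ = -5 is 3. From dim ker(A − (-5)·I) = 1, there are exactly 1 Jordan blocks for λ = -5.
Step 2 — from the minimal polynomial, the factor (x + 5)^3 tells us the largest block for λ = -5 has size 3.
Step 3 — with total size 3, 1 blocks, and largest block 3, the block sizes (in nonincreasing order) are [3].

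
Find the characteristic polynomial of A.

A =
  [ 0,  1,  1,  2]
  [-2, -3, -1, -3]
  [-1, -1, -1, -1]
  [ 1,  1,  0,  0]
x^4 + 4*x^3 + 6*x^2 + 4*x + 1

Expanding det(x·I − A) (e.g. by cofactor expansion or by noting that A is similar to its Jordan form J, which has the same characteristic polynomial as A) gives
  χ_A(x) = x^4 + 4*x^3 + 6*x^2 + 4*x + 1
which factors as (x + 1)^4. The eigenvalues (with algebraic multiplicities) are λ = -1 with multiplicity 4.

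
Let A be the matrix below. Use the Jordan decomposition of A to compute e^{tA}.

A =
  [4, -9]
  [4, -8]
e^{tA} =
  [6*t*exp(-2*t) + exp(-2*t), -9*t*exp(-2*t)]
  [4*t*exp(-2*t), -6*t*exp(-2*t) + exp(-2*t)]

Strategy: write A = P · J · P⁻¹ where J is a Jordan canonical form, so e^{tA} = P · e^{tJ} · P⁻¹, and e^{tJ} can be computed block-by-block.

A has Jordan form
J =
  [-2,  1]
  [ 0, -2]
(up to reordering of blocks).

Per-block formulas:
  For a 2×2 Jordan block J_2(-2): exp(t · J_2(-2)) = e^(-2t)·(I + t·N), where N is the 2×2 nilpotent shift.

After assembling e^{tJ} and conjugating by P, we get:

e^{tA} =
  [6*t*exp(-2*t) + exp(-2*t), -9*t*exp(-2*t)]
  [4*t*exp(-2*t), -6*t*exp(-2*t) + exp(-2*t)]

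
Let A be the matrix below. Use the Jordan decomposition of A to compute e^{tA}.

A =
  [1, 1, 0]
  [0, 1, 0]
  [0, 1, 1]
e^{tA} =
  [exp(t), t*exp(t), 0]
  [0, exp(t), 0]
  [0, t*exp(t), exp(t)]

Strategy: write A = P · J · P⁻¹ where J is a Jordan canonical form, so e^{tA} = P · e^{tJ} · P⁻¹, and e^{tJ} can be computed block-by-block.

A has Jordan form
J =
  [1, 1, 0]
  [0, 1, 0]
  [0, 0, 1]
(up to reordering of blocks).

Per-block formulas:
  For a 2×2 Jordan block J_2(1): exp(t · J_2(1)) = e^(1t)·(I + t·N), where N is the 2×2 nilpotent shift.
  For a 1×1 block at λ = 1: exp(t · [1]) = [e^(1t)].

After assembling e^{tJ} and conjugating by P, we get:

e^{tA} =
  [exp(t), t*exp(t), 0]
  [0, exp(t), 0]
  [0, t*exp(t), exp(t)]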